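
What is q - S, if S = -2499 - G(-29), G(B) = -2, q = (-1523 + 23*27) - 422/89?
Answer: 141533/89 ≈ 1590.3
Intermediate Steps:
q = -80700/89 (q = (-1523 + 621) - 422*1/89 = -902 - 422/89 = -80700/89 ≈ -906.74)
S = -2497 (S = -2499 - 1*(-2) = -2499 + 2 = -2497)
q - S = -80700/89 - 1*(-2497) = -80700/89 + 2497 = 141533/89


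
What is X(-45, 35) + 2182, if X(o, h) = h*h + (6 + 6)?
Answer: 3419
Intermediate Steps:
X(o, h) = 12 + h² (X(o, h) = h² + 12 = 12 + h²)
X(-45, 35) + 2182 = (12 + 35²) + 2182 = (12 + 1225) + 2182 = 1237 + 2182 = 3419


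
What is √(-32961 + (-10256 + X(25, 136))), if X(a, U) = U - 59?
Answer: 2*I*√10785 ≈ 207.7*I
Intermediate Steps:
X(a, U) = -59 + U
√(-32961 + (-10256 + X(25, 136))) = √(-32961 + (-10256 + (-59 + 136))) = √(-32961 + (-10256 + 77)) = √(-32961 - 10179) = √(-43140) = 2*I*√10785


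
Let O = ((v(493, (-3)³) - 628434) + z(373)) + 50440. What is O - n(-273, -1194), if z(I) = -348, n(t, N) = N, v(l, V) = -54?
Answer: -577202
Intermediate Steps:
O = -578396 (O = ((-54 - 628434) - 348) + 50440 = (-628488 - 348) + 50440 = -628836 + 50440 = -578396)
O - n(-273, -1194) = -578396 - 1*(-1194) = -578396 + 1194 = -577202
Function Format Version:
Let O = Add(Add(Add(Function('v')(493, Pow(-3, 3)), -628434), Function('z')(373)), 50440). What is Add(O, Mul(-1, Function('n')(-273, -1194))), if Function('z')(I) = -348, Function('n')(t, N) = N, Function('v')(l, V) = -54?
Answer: -577202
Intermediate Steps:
O = -578396 (O = Add(Add(Add(-54, -628434), -348), 50440) = Add(Add(-628488, -348), 50440) = Add(-628836, 50440) = -578396)
Add(O, Mul(-1, Function('n')(-273, -1194))) = Add(-578396, Mul(-1, -1194)) = Add(-578396, 1194) = -577202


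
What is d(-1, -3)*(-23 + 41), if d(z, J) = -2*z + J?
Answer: -18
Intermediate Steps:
d(z, J) = J - 2*z
d(-1, -3)*(-23 + 41) = (-3 - 2*(-1))*(-23 + 41) = (-3 + 2)*18 = -1*18 = -18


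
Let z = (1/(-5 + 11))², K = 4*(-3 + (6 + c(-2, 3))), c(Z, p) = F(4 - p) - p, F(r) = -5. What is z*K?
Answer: -5/9 ≈ -0.55556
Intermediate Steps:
c(Z, p) = -5 - p
K = -20 (K = 4*(-3 + (6 + (-5 - 1*3))) = 4*(-3 + (6 + (-5 - 3))) = 4*(-3 + (6 - 8)) = 4*(-3 - 2) = 4*(-5) = -20)
z = 1/36 (z = (1/6)² = (⅙)² = 1/36 ≈ 0.027778)
z*K = (1/36)*(-20) = -5/9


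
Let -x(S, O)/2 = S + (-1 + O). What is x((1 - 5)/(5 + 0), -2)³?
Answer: 54872/125 ≈ 438.98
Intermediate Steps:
x(S, O) = 2 - 2*O - 2*S (x(S, O) = -2*(S + (-1 + O)) = -2*(-1 + O + S) = 2 - 2*O - 2*S)
x((1 - 5)/(5 + 0), -2)³ = (2 - 2*(-2) - 2*(1 - 5)/(5 + 0))³ = (2 + 4 - (-8)/5)³ = (2 + 4 - 2*(-⅘))³ = (2 + 4 + 8/5)³ = (38/5)³ = 54872/125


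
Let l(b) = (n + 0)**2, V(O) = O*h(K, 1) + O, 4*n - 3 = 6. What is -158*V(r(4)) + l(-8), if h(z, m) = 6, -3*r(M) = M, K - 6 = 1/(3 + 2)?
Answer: 71027/48 ≈ 1479.7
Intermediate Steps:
n = 9/4 (n = 3/4 + (1/4)*6 = 3/4 + 3/2 = 9/4 ≈ 2.2500)
K = 31/5 (K = 6 + 1/(3 + 2) = 6 + 1/5 = 31/5 ≈ 6.2000)
r(M) = -M/3
V(O) = 7*O (V(O) = O*6 + O = 6*O + O = 7*O)
l(b) = 81/16 (l(b) = (9/4 + 0)**2 = (9/4)**2 = 81/16)
-158*V(r(4)) + l(-8) = -1106*(-1/3*4) + 81/16 = -1106*(-4)/3 + 81/16 = -158*(-28/3) + 81/16 = 4424/3 + 81/16 = 71027/48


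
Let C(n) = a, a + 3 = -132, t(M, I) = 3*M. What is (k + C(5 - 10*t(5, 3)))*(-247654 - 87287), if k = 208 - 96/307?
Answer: -7474208415/307 ≈ -2.4346e+7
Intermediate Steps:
a = -135 (a = -3 - 132 = -135)
C(n) = -135
k = 63760/307 (k = 208 - 96*1/307 = 208 - 96/307 = 63760/307 ≈ 207.69)
(k + C(5 - 10*t(5, 3)))*(-247654 - 87287) = (63760/307 - 135)*(-247654 - 87287) = (22315/307)*(-334941) = -7474208415/307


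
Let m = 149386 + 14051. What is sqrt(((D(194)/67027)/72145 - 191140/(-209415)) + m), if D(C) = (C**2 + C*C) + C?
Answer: sqrt(712519806343126211324048178615)/2087959483185 ≈ 404.27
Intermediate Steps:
D(C) = C + 2*C**2 (D(C) = (C**2 + C**2) + C = 2*C**2 + C = C + 2*C**2)
m = 163437
sqrt(((D(194)/67027)/72145 - 191140/(-209415)) + m) = sqrt((((194*(1 + 2*194))/67027)/72145 - 191140/(-209415)) + 163437) = sqrt((((194*(1 + 388))*(1/67027))*(1/72145) - 191140*(-1/209415)) + 163437) = sqrt((((194*389)*(1/67027))*(1/72145) + 38228/41883) + 163437) = sqrt(((75466*(1/67027))*(1/72145) + 38228/41883) + 163437) = sqrt(((778/691)*(1/72145) + 38228/41883) + 163437) = sqrt((778/49852195 + 38228/41883) + 163437) = sqrt(1905782295434/2087959483185 + 163437) = sqrt(341251739835602279/2087959483185) = sqrt(712519806343126211324048178615)/2087959483185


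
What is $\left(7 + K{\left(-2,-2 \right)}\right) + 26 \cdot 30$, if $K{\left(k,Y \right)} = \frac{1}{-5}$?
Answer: $\frac{3934}{5} \approx 786.8$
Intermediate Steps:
$K{\left(k,Y \right)} = - \frac{1}{5}$
$\left(7 + K{\left(-2,-2 \right)}\right) + 26 \cdot 30 = \left(7 - \frac{1}{5}\right) + 26 \cdot 30 = \frac{34}{5} + 780 = \frac{3934}{5}$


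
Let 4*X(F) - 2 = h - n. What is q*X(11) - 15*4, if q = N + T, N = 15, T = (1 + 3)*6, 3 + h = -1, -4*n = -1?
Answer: -1311/16 ≈ -81.938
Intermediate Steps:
n = ¼ (n = -¼*(-1) = ¼ ≈ 0.25000)
h = -4 (h = -3 - 1 = -4)
T = 24 (T = 4*6 = 24)
X(F) = -9/16 (X(F) = ½ + (-4 - 1*¼)/4 = ½ + (-4 - ¼)/4 = ½ + (¼)*(-17/4) = ½ - 17/16 = -9/16)
q = 39 (q = 15 + 24 = 39)
q*X(11) - 15*4 = 39*(-9/16) - 15*4 = -351/16 - 60 = -1311/16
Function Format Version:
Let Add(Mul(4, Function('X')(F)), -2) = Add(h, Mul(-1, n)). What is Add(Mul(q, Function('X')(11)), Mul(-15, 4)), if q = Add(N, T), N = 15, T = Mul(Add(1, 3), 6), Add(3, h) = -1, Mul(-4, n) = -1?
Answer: Rational(-1311, 16) ≈ -81.938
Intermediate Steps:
n = Rational(1, 4) (n = Mul(Rational(-1, 4), -1) = Rational(1, 4) ≈ 0.25000)
h = -4 (h = Add(-3, -1) = -4)
T = 24 (T = Mul(4, 6) = 24)
Function('X')(F) = Rational(-9, 16) (Function('X')(F) = Add(Rational(1, 2), Mul(Rational(1, 4), Add(-4, Mul(-1, Rational(1, 4))))) = Add(Rational(1, 2), Mul(Rational(1, 4), Add(-4, Rational(-1, 4)))) = Add(Rational(1, 2), Mul(Rational(1, 4), Rational(-17, 4))) = Add(Rational(1, 2), Rational(-17, 16)) = Rational(-9, 16))
q = 39 (q = Add(15, 24) = 39)
Add(Mul(q, Function('X')(11)), Mul(-15, 4)) = Add(Mul(39, Rational(-9, 16)), Mul(-15, 4)) = Add(Rational(-351, 16), -60) = Rational(-1311, 16)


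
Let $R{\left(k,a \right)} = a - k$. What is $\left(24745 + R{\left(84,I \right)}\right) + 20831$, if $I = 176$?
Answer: $45668$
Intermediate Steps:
$\left(24745 + R{\left(84,I \right)}\right) + 20831 = \left(24745 + \left(176 - 84\right)\right) + 20831 = \left(24745 + 92\right) + 20831 = 24837 + 20831 = 45668$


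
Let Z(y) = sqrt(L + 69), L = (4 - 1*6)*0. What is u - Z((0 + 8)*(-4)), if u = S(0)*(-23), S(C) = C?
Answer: -sqrt(69) ≈ -8.3066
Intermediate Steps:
L = 0 (L = (4 - 6)*0 = -2*0 = 0)
Z(y) = sqrt(69) (Z(y) = sqrt(0 + 69) = sqrt(69))
u = 0 (u = 0*(-23) = 0)
u - Z((0 + 8)*(-4)) = 0 - sqrt(69) = -sqrt(69)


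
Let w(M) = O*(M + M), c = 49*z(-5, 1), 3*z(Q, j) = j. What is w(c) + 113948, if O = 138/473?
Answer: 53901912/473 ≈ 1.1396e+5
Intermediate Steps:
O = 138/473 (O = 138*(1/473) = 138/473 ≈ 0.29175)
z(Q, j) = j/3
c = 49/3 (c = 49*((1/3)*1) = 49*(1/3) = 49/3 ≈ 16.333)
w(M) = 276*M/473 (w(M) = 138*(M + M)/473 = 138*(2*M)/473 = 276*M/473)
w(c) + 113948 = (276/473)*(49/3) + 113948 = 4508/473 + 113948 = 53901912/473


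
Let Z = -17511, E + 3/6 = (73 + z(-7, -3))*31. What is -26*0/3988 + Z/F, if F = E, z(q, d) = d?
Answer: -35022/4339 ≈ -8.0714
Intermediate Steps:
E = 4339/2 (E = -1/2 + (73 - 3)*31 = -1/2 + 70*31 = -1/2 + 2170 = 4339/2 ≈ 2169.5)
F = 4339/2 ≈ 2169.5
-26*0/3988 + Z/F = -26*0/3988 - 17511/4339/2 = 0*(1/3988) - 17511*2/4339 = 0 - 35022/4339 = -35022/4339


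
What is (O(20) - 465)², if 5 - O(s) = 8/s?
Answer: 5299204/25 ≈ 2.1197e+5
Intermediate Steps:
O(s) = 5 - 8/s
(O(20) - 465)² = ((5 - 8/20) - 465)² = ((5 - 8*1/20) - 465)² = ((5 - ⅖) - 465)² = (23/5 - 465)² = (-2302/5)² = 5299204/25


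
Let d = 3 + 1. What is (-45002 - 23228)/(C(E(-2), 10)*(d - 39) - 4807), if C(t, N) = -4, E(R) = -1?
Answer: 68230/4667 ≈ 14.620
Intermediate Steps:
d = 4
(-45002 - 23228)/(C(E(-2), 10)*(d - 39) - 4807) = (-45002 - 23228)/(-4*(4 - 39) - 4807) = -68230/(-4*(-35) - 4807) = -68230/(140 - 4807) = -68230/(-4667) = -68230*(-1/4667) = 68230/4667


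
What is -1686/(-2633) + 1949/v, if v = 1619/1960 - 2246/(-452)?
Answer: 1138736640242/3379421271 ≈ 336.96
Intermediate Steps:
v = 1283487/221480 (v = 1619*(1/1960) - 2246*(-1/452) = 1619/1960 + 1123/226 = 1283487/221480 ≈ 5.7950)
-1686/(-2633) + 1949/v = -1686/(-2633) + 1949/(1283487/221480) = -1686*(-1/2633) + 1949*(221480/1283487) = 1686/2633 + 431664520/1283487 = 1138736640242/3379421271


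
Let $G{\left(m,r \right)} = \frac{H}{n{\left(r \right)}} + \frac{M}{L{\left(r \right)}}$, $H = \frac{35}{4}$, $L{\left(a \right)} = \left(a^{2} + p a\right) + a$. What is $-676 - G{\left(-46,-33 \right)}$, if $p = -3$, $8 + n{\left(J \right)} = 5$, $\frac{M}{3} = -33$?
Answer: $- \frac{282659}{420} \approx -673.0$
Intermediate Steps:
$M = -99$ ($M = 3 \left(-33\right) = -99$)
$n{\left(J \right)} = -3$ ($n{\left(J \right)} = -8 + 5 = -3$)
$L{\left(a \right)} = a^{2} - 2 a$ ($L{\left(a \right)} = \left(a^{2} - 3 a\right) + a = a^{2} - 2 a$)
$H = \frac{35}{4}$ ($H = 35 \cdot \frac{1}{4} = \frac{35}{4} \approx 8.75$)
$G{\left(m,r \right)} = - \frac{35}{12} - \frac{99}{r \left(-2 + r\right)}$ ($G{\left(m,r \right)} = \frac{35}{4 \left(-3\right)} - \frac{99}{r \left(-2 + r\right)} = \frac{35}{4} \left(- \frac{1}{3}\right) - 99 \frac{1}{r \left(-2 + r\right)} = - \frac{35}{12} - \frac{99}{r \left(-2 + r\right)}$)
$-676 - G{\left(-46,-33 \right)} = -676 - \frac{-1188 - - 1155 \left(-2 - 33\right)}{12 \left(-33\right) \left(-2 - 33\right)} = -676 - \frac{1}{12} \left(- \frac{1}{33}\right) \frac{1}{-35} \left(-1188 - \left(-1155\right) \left(-35\right)\right) = -676 - \frac{1}{12} \left(- \frac{1}{33}\right) \left(- \frac{1}{35}\right) \left(-1188 - 40425\right) = -676 - \frac{1}{12} \left(- \frac{1}{33}\right) \left(- \frac{1}{35}\right) \left(-41613\right) = -676 - - \frac{1261}{420} = -676 + \frac{1261}{420} = - \frac{282659}{420}$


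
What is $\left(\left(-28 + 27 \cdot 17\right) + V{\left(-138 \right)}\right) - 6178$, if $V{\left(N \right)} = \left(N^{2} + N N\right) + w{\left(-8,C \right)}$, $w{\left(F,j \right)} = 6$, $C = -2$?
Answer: $32347$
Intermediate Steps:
$V{\left(N \right)} = 6 + 2 N^{2}$ ($V{\left(N \right)} = \left(N^{2} + N N\right) + 6 = \left(N^{2} + N^{2}\right) + 6 = 2 N^{2} + 6 = 6 + 2 N^{2}$)
$\left(\left(-28 + 27 \cdot 17\right) + V{\left(-138 \right)}\right) - 6178 = \left(\left(-28 + 27 \cdot 17\right) + \left(6 + 2 \left(-138\right)^{2}\right)\right) - 6178 = \left(\left(-28 + 459\right) + \left(6 + 2 \cdot 19044\right)\right) - 6178 = \left(431 + \left(6 + 38088\right)\right) - 6178 = \left(431 + 38094\right) - 6178 = 38525 - 6178 = 32347$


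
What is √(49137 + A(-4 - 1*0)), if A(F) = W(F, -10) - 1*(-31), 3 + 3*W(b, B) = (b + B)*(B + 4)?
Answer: √49195 ≈ 221.80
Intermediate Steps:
W(b, B) = -1 + (4 + B)*(B + b)/3 (W(b, B) = -1 + ((b + B)*(B + 4))/3 = -1 + ((B + b)*(4 + B))/3 = -1 + ((4 + B)*(B + b))/3 = -1 + (4 + B)*(B + b)/3)
A(F) = 50 - 2*F (A(F) = (-1 + (⅓)*(-10)² + (4/3)*(-10) + 4*F/3 + (⅓)*(-10)*F) - 1*(-31) = (-1 + (⅓)*100 - 40/3 + 4*F/3 - 10*F/3) + 31 = (-1 + 100/3 - 40/3 + 4*F/3 - 10*F/3) + 31 = (19 - 2*F) + 31 = 50 - 2*F)
√(49137 + A(-4 - 1*0)) = √(49137 + (50 - 2*(-4 - 1*0))) = √(49137 + (50 - 2*(-4 + 0))) = √(49137 + (50 - 2*(-4))) = √(49137 + (50 + 8)) = √(49137 + 58) = √49195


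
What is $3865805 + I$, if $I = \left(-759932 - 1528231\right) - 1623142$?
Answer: $-45500$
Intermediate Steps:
$I = -3911305$ ($I = -2288163 - 1623142 = -3911305$)
$3865805 + I = 3865805 - 3911305 = -45500$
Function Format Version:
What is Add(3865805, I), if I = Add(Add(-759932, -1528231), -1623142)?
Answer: -45500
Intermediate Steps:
I = -3911305 (I = Add(-2288163, -1623142) = -3911305)
Add(3865805, I) = Add(3865805, -3911305) = -45500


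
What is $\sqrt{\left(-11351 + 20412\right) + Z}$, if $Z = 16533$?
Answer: $\sqrt{25594} \approx 159.98$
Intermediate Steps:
$\sqrt{\left(-11351 + 20412\right) + Z} = \sqrt{\left(-11351 + 20412\right) + 16533} = \sqrt{9061 + 16533} = \sqrt{25594}$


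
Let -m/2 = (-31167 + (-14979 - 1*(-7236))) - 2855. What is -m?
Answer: -83530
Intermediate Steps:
m = 83530 (m = -2*((-31167 + (-14979 - 1*(-7236))) - 2855) = -2*((-31167 + (-14979 + 7236)) - 2855) = -2*((-31167 - 7743) - 2855) = -2*(-38910 - 2855) = -2*(-41765) = 83530)
-m = -1*83530 = -83530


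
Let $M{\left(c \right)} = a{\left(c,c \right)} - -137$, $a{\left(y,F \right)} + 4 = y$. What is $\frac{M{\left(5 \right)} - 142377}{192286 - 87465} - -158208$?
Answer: $\frac{16583378529}{104821} \approx 1.5821 \cdot 10^{5}$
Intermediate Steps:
$a{\left(y,F \right)} = -4 + y$
$M{\left(c \right)} = 133 + c$ ($M{\left(c \right)} = \left(-4 + c\right) - -137 = \left(-4 + c\right) + 137 = 133 + c$)
$\frac{M{\left(5 \right)} - 142377}{192286 - 87465} - -158208 = \frac{\left(133 + 5\right) - 142377}{192286 - 87465} - -158208 = \frac{138 - 142377}{192286 - 87465} + 158208 = - \frac{142239}{104821} + 158208 = \frac{16583378529}{104821}$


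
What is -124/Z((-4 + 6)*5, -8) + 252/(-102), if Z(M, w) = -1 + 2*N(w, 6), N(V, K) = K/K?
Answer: -2150/17 ≈ -126.47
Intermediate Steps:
N(V, K) = 1
Z(M, w) = 1 (Z(M, w) = -1 + 2*1 = -1 + 2 = 1)
-124/Z((-4 + 6)*5, -8) + 252/(-102) = -124/1 + 252/(-102) = -124*1 + 252*(-1/102) = -124 - 42/17 = -2150/17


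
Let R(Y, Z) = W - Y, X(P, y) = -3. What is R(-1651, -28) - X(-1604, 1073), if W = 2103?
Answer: 3757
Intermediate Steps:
R(Y, Z) = 2103 - Y
R(-1651, -28) - X(-1604, 1073) = (2103 - 1*(-1651)) - 1*(-3) = (2103 + 1651) + 3 = 3754 + 3 = 3757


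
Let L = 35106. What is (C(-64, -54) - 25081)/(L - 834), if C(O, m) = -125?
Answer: -4201/5712 ≈ -0.73547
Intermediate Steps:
(C(-64, -54) - 25081)/(L - 834) = (-125 - 25081)/(35106 - 834) = -25206/34272 = -25206*1/34272 = -4201/5712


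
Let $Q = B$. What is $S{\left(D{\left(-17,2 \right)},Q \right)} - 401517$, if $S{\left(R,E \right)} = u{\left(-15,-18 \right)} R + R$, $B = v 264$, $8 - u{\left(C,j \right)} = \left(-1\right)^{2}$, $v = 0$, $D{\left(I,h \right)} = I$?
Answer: $-401653$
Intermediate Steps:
$u{\left(C,j \right)} = 7$ ($u{\left(C,j \right)} = 8 - \left(-1\right)^{2} = 8 - 1 = 7$)
$B = 0$ ($B = 0 \cdot 264 = 0$)
$Q = 0$
$S{\left(R,E \right)} = 8 R$ ($S{\left(R,E \right)} = 7 R + R = 8 R$)
$S{\left(D{\left(-17,2 \right)},Q \right)} - 401517 = 8 \left(-17\right) - 401517 = -136 - 401517 = -401653$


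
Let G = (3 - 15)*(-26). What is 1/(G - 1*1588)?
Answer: -1/1276 ≈ -0.00078370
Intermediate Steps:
G = 312 (G = -12*(-26) = 312)
1/(G - 1*1588) = 1/(312 - 1*1588) = 1/(312 - 1588) = 1/(-1276) = -1/1276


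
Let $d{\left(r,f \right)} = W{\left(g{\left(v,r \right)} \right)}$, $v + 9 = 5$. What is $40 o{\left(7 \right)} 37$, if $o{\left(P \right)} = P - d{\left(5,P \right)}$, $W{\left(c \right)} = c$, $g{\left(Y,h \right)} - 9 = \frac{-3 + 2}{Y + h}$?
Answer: $-1480$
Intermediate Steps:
$v = -4$ ($v = -9 + 5 = -4$)
$g{\left(Y,h \right)} = 9 - \frac{1}{Y + h}$ ($g{\left(Y,h \right)} = 9 + \frac{-3 + 2}{Y + h} = 9 - \frac{1}{Y + h}$)
$d{\left(r,f \right)} = \frac{-37 + 9 r}{-4 + r}$ ($d{\left(r,f \right)} = \frac{-1 + 9 \left(-4\right) + 9 r}{-4 + r} = \frac{-1 - 36 + 9 r}{-4 + r} = \frac{-37 + 9 r}{-4 + r}$)
$o{\left(P \right)} = -8 + P$ ($o{\left(P \right)} = P - \frac{-37 + 9 \cdot 5}{-4 + 5} = P - \frac{-37 + 45}{1} = P - 1 \cdot 8 = P - 8 = -8 + P$)
$40 o{\left(7 \right)} 37 = 40 \left(-8 + 7\right) 37 = 40 \left(-1\right) 37 = \left(-40\right) 37 = -1480$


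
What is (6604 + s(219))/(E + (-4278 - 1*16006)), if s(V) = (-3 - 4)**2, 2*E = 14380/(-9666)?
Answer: -32153949/98036167 ≈ -0.32798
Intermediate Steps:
E = -3595/4833 (E = (14380/(-9666))/2 = (14380*(-1/9666))/2 = (1/2)*(-7190/4833) = -3595/4833 ≈ -0.74384)
s(V) = 49 (s(V) = (-7)**2 = 49)
(6604 + s(219))/(E + (-4278 - 1*16006)) = (6604 + 49)/(-3595/4833 + (-4278 - 1*16006)) = 6653/(-3595/4833 + (-4278 - 16006)) = 6653/(-3595/4833 - 20284) = 6653/(-98036167/4833) = 6653*(-4833/98036167) = -32153949/98036167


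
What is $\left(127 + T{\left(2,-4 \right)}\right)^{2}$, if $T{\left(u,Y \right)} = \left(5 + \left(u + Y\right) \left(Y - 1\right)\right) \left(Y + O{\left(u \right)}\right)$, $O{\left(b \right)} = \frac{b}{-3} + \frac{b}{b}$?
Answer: $5184$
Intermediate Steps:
$O{\left(b \right)} = 1 - \frac{b}{3}$ ($O{\left(b \right)} = b \left(- \frac{1}{3}\right) + 1 = - \frac{b}{3} + 1 = 1 - \frac{b}{3}$)
$T{\left(u,Y \right)} = \left(5 + \left(-1 + Y\right) \left(Y + u\right)\right) \left(1 + Y - \frac{u}{3}\right)$ ($T{\left(u,Y \right)} = \left(5 + \left(u + Y\right) \left(Y - 1\right)\right) \left(Y - \left(-1 + \frac{u}{3}\right)\right) = \left(5 + \left(Y + u\right) \left(-1 + Y\right)\right) \left(1 + Y - \frac{u}{3}\right) = \left(5 + \left(-1 + Y\right) \left(Y + u\right)\right) \left(1 + Y - \frac{u}{3}\right)$)
$\left(127 + T{\left(2,-4 \right)}\right)^{2} = \left(127 + \left(5 + \left(-4\right)^{3} + 4 \left(-4\right) - \frac{16}{3} + \frac{2^{2}}{3} - - \frac{4 \cdot 2^{2}}{3} + \frac{1}{3} \left(-4\right) 2 + \frac{2}{3} \cdot 2 \left(-4\right)^{2}\right)\right)^{2} = \left(127 - \left(\frac{245}{3} - \frac{64}{3} - \frac{16}{3}\right)\right)^{2} = \left(127 + \left(5 - 64 - 16 - \frac{16}{3} + \frac{4}{3} + \frac{16}{3} - \frac{8}{3} + \frac{64}{3}\right)\right)^{2} = \left(127 - 55\right)^{2} = 72^{2} = 5184$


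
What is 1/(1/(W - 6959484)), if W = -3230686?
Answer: -10190170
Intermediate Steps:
1/(1/(W - 6959484)) = 1/(1/(-3230686 - 6959484)) = 1/(1/(-10190170)) = 1/(-1/10190170) = -10190170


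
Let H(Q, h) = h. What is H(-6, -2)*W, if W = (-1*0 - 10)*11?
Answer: 220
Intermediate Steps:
W = -110 (W = (0 - 10)*11 = -10*11 = -110)
H(-6, -2)*W = -2*(-110) = 220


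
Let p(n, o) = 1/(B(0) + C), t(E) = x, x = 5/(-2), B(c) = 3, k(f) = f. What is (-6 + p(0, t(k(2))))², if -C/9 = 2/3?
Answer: 361/9 ≈ 40.111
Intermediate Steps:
C = -6 (C = -18/3 = -9*⅔ = -6)
x = -5/2 (x = -½*5 = -5/2 ≈ -2.5000)
t(E) = -5/2
p(n, o) = -⅓ (p(n, o) = 1/(3 - 6) = 1/(-3) = -⅓)
(-6 + p(0, t(k(2))))² = (-6 - ⅓)² = (-19/3)² = 361/9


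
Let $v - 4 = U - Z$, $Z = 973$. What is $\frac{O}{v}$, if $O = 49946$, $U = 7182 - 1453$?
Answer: $\frac{1469}{140} \approx 10.493$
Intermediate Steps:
$U = 5729$ ($U = 7182 - 1453 = 5729$)
$v = 4760$ ($v = 4 + \left(5729 - 973\right) = 4 + 4756 = 4760$)
$\frac{O}{v} = \frac{49946}{4760} = 49946 \cdot \frac{1}{4760} = \frac{1469}{140}$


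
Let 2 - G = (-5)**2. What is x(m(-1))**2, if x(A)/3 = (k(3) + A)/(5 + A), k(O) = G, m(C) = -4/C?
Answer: 361/9 ≈ 40.111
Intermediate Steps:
G = -23 (G = 2 - 1*(-5)**2 = 2 - 1*25 = 2 - 25 = -23)
k(O) = -23
x(A) = 3*(-23 + A)/(5 + A) (x(A) = 3*((-23 + A)/(5 + A)) = 3*(-23 + A)/(5 + A))
x(m(-1))**2 = (3*(-23 - 4/(-1))/(5 - 4/(-1)))**2 = (3*(-23 - 4*(-1))/(5 - 4*(-1)))**2 = (3*(-23 + 4)/(5 + 4))**2 = (3*(-19)/9)**2 = (3*(1/9)*(-19))**2 = (-19/3)**2 = 361/9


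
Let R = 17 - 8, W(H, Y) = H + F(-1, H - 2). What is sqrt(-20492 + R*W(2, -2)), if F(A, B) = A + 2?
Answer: I*sqrt(20465) ≈ 143.06*I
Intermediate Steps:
F(A, B) = 2 + A
W(H, Y) = 1 + H (W(H, Y) = H + (2 - 1) = H + 1 = 1 + H)
R = 9
sqrt(-20492 + R*W(2, -2)) = sqrt(-20492 + 9*(1 + 2)) = sqrt(-20492 + 9*3) = sqrt(-20492 + 27) = sqrt(-20465) = I*sqrt(20465)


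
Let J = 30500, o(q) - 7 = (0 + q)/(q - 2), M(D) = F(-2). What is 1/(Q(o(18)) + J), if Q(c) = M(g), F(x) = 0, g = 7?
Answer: 1/30500 ≈ 3.2787e-5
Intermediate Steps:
M(D) = 0
o(q) = 7 + q/(-2 + q) (o(q) = 7 + (0 + q)/(q - 2) = 7 + q/(-2 + q))
Q(c) = 0
1/(Q(o(18)) + J) = 1/(0 + 30500) = 1/30500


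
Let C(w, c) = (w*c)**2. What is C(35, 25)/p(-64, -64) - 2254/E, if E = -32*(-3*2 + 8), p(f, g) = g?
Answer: -763371/64 ≈ -11928.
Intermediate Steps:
C(w, c) = c**2*w**2 (C(w, c) = (c*w)**2 = c**2*w**2)
E = -64 (E = -32*(-6 + 8) = -32*2 = -64)
C(35, 25)/p(-64, -64) - 2254/E = (25**2*35**2)/(-64) - 2254/(-64) = (625*1225)*(-1/64) - 2254*(-1/64) = 765625*(-1/64) + 1127/32 = -765625/64 + 1127/32 = -763371/64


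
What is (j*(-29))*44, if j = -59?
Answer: 75284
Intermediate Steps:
(j*(-29))*44 = -59*(-29)*44 = 1711*44 = 75284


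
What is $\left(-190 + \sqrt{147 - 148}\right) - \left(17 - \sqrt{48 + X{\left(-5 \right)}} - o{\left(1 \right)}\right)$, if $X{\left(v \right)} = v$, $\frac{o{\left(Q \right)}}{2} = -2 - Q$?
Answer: $-213 + i + \sqrt{43} \approx -206.44 + 1.0 i$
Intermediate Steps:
$o{\left(Q \right)} = -4 - 2 Q$ ($o{\left(Q \right)} = 2 \left(-2 - Q\right) = -4 - 2 Q$)
$\left(-190 + \sqrt{147 - 148}\right) - \left(17 - \sqrt{48 + X{\left(-5 \right)}} - o{\left(1 \right)}\right) = \left(-190 + \sqrt{147 - 148}\right) - \left(23 - \sqrt{48 - 5}\right) = \left(-190 + \sqrt{-1}\right) - \left(23 - \sqrt{43}\right) = \left(-190 + i\right) - \left(23 - \sqrt{43}\right) = -213 + i + \sqrt{43}$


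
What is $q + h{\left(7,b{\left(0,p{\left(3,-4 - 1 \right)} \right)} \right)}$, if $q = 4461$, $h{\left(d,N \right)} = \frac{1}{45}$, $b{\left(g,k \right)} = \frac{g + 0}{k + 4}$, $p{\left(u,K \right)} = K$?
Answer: $\frac{200746}{45} \approx 4461.0$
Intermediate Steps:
$b{\left(g,k \right)} = \frac{g}{4 + k}$
$h{\left(d,N \right)} = \frac{1}{45}$
$q + h{\left(7,b{\left(0,p{\left(3,-4 - 1 \right)} \right)} \right)} = 4461 + \frac{1}{45} = \frac{200746}{45}$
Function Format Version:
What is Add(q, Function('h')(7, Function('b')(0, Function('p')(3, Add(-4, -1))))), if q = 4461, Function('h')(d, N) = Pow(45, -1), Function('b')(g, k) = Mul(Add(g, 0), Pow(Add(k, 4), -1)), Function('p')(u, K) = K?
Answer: Rational(200746, 45) ≈ 4461.0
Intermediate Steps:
Function('b')(g, k) = Mul(g, Pow(Add(4, k), -1))
Function('h')(d, N) = Rational(1, 45)
Add(q, Function('h')(7, Function('b')(0, Function('p')(3, Add(-4, -1))))) = Add(4461, Rational(1, 45)) = Rational(200746, 45)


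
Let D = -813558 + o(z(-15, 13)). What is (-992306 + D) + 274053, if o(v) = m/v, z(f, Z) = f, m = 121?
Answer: -22977286/15 ≈ -1.5318e+6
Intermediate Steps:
o(v) = 121/v
D = -12203491/15 (D = -813558 + 121/(-15) = -813558 + 121*(-1/15) = -813558 - 121/15 = -12203491/15 ≈ -8.1357e+5)
(-992306 + D) + 274053 = (-992306 - 12203491/15) + 274053 = -27088081/15 + 274053 = -22977286/15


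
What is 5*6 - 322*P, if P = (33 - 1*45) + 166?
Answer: -49558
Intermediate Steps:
P = 154 (P = (33 - 45) + 166 = -12 + 166 = 154)
5*6 - 322*P = 5*6 - 322*154 = 30 - 49588 = -49558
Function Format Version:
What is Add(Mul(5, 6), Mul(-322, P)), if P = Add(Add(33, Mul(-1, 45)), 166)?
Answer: -49558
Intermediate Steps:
P = 154 (P = Add(Add(33, -45), 166) = Add(-12, 166) = 154)
Add(Mul(5, 6), Mul(-322, P)) = Add(Mul(5, 6), Mul(-322, 154)) = Add(30, -49588) = -49558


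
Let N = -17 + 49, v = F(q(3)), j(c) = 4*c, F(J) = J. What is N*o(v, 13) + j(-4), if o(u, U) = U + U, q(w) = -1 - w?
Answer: 816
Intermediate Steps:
v = -4 (v = -1 - 1*3 = -1 - 3 = -4)
o(u, U) = 2*U
N = 32
N*o(v, 13) + j(-4) = 32*(2*13) + 4*(-4) = 32*26 - 16 = 832 - 16 = 816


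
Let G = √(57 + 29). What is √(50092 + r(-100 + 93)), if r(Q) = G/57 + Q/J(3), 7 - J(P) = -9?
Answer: √(2603959785 + 912*√86)/228 ≈ 223.81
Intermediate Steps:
G = √86 ≈ 9.2736
J(P) = 16 (J(P) = 7 - 1*(-9) = 7 + 9 = 16)
r(Q) = Q/16 + √86/57 (r(Q) = √86/57 + Q/16 = Q/16 + √86/57)
√(50092 + r(-100 + 93)) = √(50092 + ((-100 + 93)/16 + √86/57)) = √(50092 + ((1/16)*(-7) + √86/57)) = √(50092 + (-7/16 + √86/57)) = √(801465/16 + √86/57)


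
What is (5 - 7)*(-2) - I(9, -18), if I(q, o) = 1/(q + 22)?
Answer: 123/31 ≈ 3.9677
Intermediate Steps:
I(q, o) = 1/(22 + q)
(5 - 7)*(-2) - I(9, -18) = (5 - 7)*(-2) - 1/(22 + 9) = -2*(-2) - 1/31 = 4 - 1*1/31 = 4 - 1/31 = 123/31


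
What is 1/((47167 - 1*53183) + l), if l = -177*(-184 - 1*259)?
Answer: 1/72395 ≈ 1.3813e-5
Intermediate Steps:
l = 78411 (l = -177*(-184 - 259) = -177*(-443) = 78411)
1/((47167 - 1*53183) + l) = 1/((47167 - 1*53183) + 78411) = 1/((47167 - 53183) + 78411) = 1/(-6016 + 78411) = 1/72395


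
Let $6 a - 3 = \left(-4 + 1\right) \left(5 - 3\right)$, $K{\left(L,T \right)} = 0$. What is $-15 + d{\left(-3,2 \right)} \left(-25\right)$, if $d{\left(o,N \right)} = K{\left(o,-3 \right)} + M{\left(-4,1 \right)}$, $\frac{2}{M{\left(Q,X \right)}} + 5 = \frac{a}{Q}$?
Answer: $- \frac{185}{39} \approx -4.7436$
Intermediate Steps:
$a = - \frac{1}{2}$ ($a = \frac{1}{2} + \frac{\left(-4 + 1\right) \left(5 - 3\right)}{6} = \frac{1}{2} + \frac{\left(-3\right) \left(5 - 3\right)}{6} = \frac{1}{2} + \frac{\left(-3\right) 2}{6} = \frac{1}{2} + \frac{1}{6} \left(-6\right) = \frac{1}{2} - 1 = - \frac{1}{2} \approx -0.5$)
$M{\left(Q,X \right)} = \frac{2}{-5 - \frac{1}{2 Q}}$
$d{\left(o,N \right)} = - \frac{16}{39}$ ($d{\left(o,N \right)} = 0 - - \frac{16}{1 + 10 \left(-4\right)} = 0 - - \frac{16}{1 - 40} = 0 - - \frac{16}{-39} = 0 - \left(-16\right) \left(- \frac{1}{39}\right) = 0 - \frac{16}{39} = - \frac{16}{39}$)
$-15 + d{\left(-3,2 \right)} \left(-25\right) = -15 - - \frac{400}{39} = -15 + \frac{400}{39} = - \frac{185}{39}$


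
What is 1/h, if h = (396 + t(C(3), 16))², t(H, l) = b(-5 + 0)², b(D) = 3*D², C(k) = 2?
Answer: 1/36252441 ≈ 2.7584e-8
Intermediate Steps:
t(H, l) = 5625 (t(H, l) = (3*(-5 + 0)²)² = (3*(-5)²)² = (3*25)² = 75² = 5625)
h = 36252441 (h = (396 + 5625)² = 6021² = 36252441)
1/h = 1/36252441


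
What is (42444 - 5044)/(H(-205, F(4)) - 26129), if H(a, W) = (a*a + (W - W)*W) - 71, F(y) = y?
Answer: 1496/633 ≈ 2.3633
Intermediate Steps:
H(a, W) = -71 + a**2 (H(a, W) = (a**2 + 0*W) - 71 = (a**2 + 0) - 71 = a**2 - 71 = -71 + a**2)
(42444 - 5044)/(H(-205, F(4)) - 26129) = (42444 - 5044)/((-71 + (-205)**2) - 26129) = 37400/((-71 + 42025) - 26129) = 37400/(41954 - 26129) = 37400/15825 = 37400*(1/15825) = 1496/633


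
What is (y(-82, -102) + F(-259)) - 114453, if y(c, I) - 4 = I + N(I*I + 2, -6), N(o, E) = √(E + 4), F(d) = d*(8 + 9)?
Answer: -118954 + I*√2 ≈ -1.1895e+5 + 1.4142*I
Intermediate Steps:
F(d) = 17*d (F(d) = d*17 = 17*d)
N(o, E) = √(4 + E)
y(c, I) = 4 + I + I*√2 (y(c, I) = 4 + (I + √(4 - 6)) = 4 + (I + √(-2)) = 4 + (I + I*√2) = 4 + I + I*√2)
(y(-82, -102) + F(-259)) - 114453 = ((4 - 102 + I*√2) + 17*(-259)) - 114453 = ((-98 + I*√2) - 4403) - 114453 = (-4501 + I*√2) - 114453 = -118954 + I*√2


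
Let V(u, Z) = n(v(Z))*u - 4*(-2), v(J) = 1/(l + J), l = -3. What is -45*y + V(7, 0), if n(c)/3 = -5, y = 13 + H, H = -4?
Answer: -502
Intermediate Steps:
v(J) = 1/(-3 + J)
y = 9 (y = 13 - 4 = 9)
n(c) = -15 (n(c) = 3*(-5) = -15)
V(u, Z) = 8 - 15*u (V(u, Z) = -15*u - 4*(-2) = -15*u + 8 = 8 - 15*u)
-45*y + V(7, 0) = -45*9 + (8 - 15*7) = -405 + (8 - 105) = -405 - 97 = -502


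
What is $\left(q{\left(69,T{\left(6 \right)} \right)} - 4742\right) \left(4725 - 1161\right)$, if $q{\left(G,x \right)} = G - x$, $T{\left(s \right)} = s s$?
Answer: $-16782876$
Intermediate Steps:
$T{\left(s \right)} = s^{2}$
$\left(q{\left(69,T{\left(6 \right)} \right)} - 4742\right) \left(4725 - 1161\right) = \left(\left(69 - 6^{2}\right) - 4742\right) \left(4725 - 1161\right) = \left(\left(69 - 36\right) - 4742\right) 3564 = \left(33 - 4742\right) 3564 = \left(-4709\right) 3564 = -16782876$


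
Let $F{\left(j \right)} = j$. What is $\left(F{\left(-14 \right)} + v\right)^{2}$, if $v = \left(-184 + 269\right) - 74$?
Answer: $9$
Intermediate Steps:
$v = 11$ ($v = 85 - 74 = 11$)
$\left(F{\left(-14 \right)} + v\right)^{2} = \left(-14 + 11\right)^{2} = \left(-3\right)^{2} = 9$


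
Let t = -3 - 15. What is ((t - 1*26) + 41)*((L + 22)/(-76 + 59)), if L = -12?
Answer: 30/17 ≈ 1.7647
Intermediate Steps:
t = -18
((t - 1*26) + 41)*((L + 22)/(-76 + 59)) = ((-18 - 1*26) + 41)*((-12 + 22)/(-76 + 59)) = ((-18 - 26) + 41)*(10/(-17)) = (-44 + 41)*(10*(-1/17)) = -3*(-10/17) = 30/17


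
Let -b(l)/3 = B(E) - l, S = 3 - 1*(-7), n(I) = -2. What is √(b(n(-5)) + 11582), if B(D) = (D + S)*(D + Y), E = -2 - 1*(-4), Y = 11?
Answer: 2*√2777 ≈ 105.39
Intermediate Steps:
S = 10 (S = 3 + 7 = 10)
E = 2 (E = -2 + 4 = 2)
B(D) = (10 + D)*(11 + D) (B(D) = (D + 10)*(D + 11) = (10 + D)*(11 + D))
b(l) = -468 + 3*l (b(l) = -3*((110 + 2² + 21*2) - l) = -3*((110 + 4 + 42) - l) = -3*(156 - l) = -468 + 3*l)
√(b(n(-5)) + 11582) = √((-468 + 3*(-2)) + 11582) = √((-468 - 6) + 11582) = √(-474 + 11582) = √11108 = 2*√2777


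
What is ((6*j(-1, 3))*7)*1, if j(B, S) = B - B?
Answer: 0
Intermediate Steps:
j(B, S) = 0
((6*j(-1, 3))*7)*1 = ((6*0)*7)*1 = (0*7)*1 = 0*1 = 0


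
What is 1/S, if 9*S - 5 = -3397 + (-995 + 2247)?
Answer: -9/2140 ≈ -0.0042056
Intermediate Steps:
S = -2140/9 (S = 5/9 + (-3397 + (-995 + 2247))/9 = 5/9 + (-3397 + 1252)/9 = 5/9 + (⅑)*(-2145) = 5/9 - 715/3 = -2140/9 ≈ -237.78)
1/S = 1/(-2140/9) = -9/2140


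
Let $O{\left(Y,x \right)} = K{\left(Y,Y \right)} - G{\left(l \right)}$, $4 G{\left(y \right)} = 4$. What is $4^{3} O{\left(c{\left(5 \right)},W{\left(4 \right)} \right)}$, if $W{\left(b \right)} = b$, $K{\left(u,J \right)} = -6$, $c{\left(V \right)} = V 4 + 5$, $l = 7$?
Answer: $-448$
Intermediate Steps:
$c{\left(V \right)} = 5 + 4 V$ ($c{\left(V \right)} = 4 V + 5 = 5 + 4 V$)
$G{\left(y \right)} = 1$ ($G{\left(y \right)} = \frac{1}{4} \cdot 4 = 1$)
$O{\left(Y,x \right)} = -7$ ($O{\left(Y,x \right)} = -6 - 1 = -7$)
$4^{3} O{\left(c{\left(5 \right)},W{\left(4 \right)} \right)} = 4^{3} \left(-7\right) = 64 \left(-7\right) = -448$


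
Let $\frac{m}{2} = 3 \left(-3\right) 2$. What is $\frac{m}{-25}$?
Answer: $\frac{36}{25} \approx 1.44$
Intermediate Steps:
$m = -36$ ($m = 2 \cdot 3 \left(-3\right) 2 = 2 \left(\left(-9\right) 2\right) = 2 \left(-18\right) = -36$)
$\frac{m}{-25} = - \frac{36}{-25} = \left(-36\right) \left(- \frac{1}{25}\right) = \frac{36}{25}$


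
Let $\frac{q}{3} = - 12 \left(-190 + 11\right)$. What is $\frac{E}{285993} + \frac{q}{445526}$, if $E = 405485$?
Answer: $\frac{91248524501}{63708658659} \approx 1.4323$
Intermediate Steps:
$q = 6444$ ($q = 3 \left(- 12 \left(-190 + 11\right)\right) = 3 \left(\left(-12\right) \left(-179\right)\right) = 3 \cdot 2148 = 6444$)
$\frac{E}{285993} + \frac{q}{445526} = \frac{405485}{285993} + \frac{6444}{445526} = 405485 \cdot \frac{1}{285993} + 6444 \cdot \frac{1}{445526} = \frac{405485}{285993} + \frac{3222}{222763} = \frac{91248524501}{63708658659}$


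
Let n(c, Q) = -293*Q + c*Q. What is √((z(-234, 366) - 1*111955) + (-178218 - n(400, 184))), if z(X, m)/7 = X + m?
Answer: I*√308937 ≈ 555.82*I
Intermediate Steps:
z(X, m) = 7*X + 7*m (z(X, m) = 7*(X + m) = 7*X + 7*m)
n(c, Q) = -293*Q + Q*c
√((z(-234, 366) - 1*111955) + (-178218 - n(400, 184))) = √(((7*(-234) + 7*366) - 1*111955) + (-178218 - 184*(-293 + 400))) = √(((-1638 + 2562) - 111955) + (-178218 - 184*107)) = √((924 - 111955) + (-178218 - 1*19688)) = √(-111031 + (-178218 - 19688)) = √(-111031 - 197906) = √(-308937) = I*√308937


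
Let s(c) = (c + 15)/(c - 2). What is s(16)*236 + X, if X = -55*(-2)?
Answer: 4428/7 ≈ 632.57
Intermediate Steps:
s(c) = (15 + c)/(-2 + c)
X = 110
s(16)*236 + X = ((15 + 16)/(-2 + 16))*236 + 110 = (31/14)*236 + 110 = 3658/7 + 110 = 4428/7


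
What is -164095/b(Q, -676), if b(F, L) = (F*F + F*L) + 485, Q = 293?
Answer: 164095/111734 ≈ 1.4686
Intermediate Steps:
b(F, L) = 485 + F² + F*L (b(F, L) = (F² + F*L) + 485 = 485 + F² + F*L)
-164095/b(Q, -676) = -164095/(485 + 293² + 293*(-676)) = -164095/(485 + 85849 - 198068) = -164095/(-111734) = -164095*(-1/111734) = 164095/111734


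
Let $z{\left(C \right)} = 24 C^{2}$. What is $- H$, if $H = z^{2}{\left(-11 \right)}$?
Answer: $-8433216$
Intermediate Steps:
$H = 8433216$ ($H = \left(24 \left(-11\right)^{2}\right)^{2} = \left(24 \cdot 121\right)^{2} = 2904^{2} = 8433216$)
$- H = \left(-1\right) 8433216 = -8433216$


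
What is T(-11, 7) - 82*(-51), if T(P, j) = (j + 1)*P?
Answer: 4094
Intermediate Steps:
T(P, j) = P*(1 + j) (T(P, j) = (1 + j)*P = P*(1 + j))
T(-11, 7) - 82*(-51) = -11*(1 + 7) - 82*(-51) = -11*8 + 4182 = -88 + 4182 = 4094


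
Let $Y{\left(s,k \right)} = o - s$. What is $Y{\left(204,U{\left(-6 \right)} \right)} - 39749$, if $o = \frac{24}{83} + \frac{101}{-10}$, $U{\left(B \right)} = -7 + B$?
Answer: $- \frac{33169133}{830} \approx -39963.0$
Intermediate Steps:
$o = - \frac{8143}{830}$ ($o = 24 \cdot \frac{1}{83} + 101 \left(- \frac{1}{10}\right) = \frac{24}{83} - \frac{101}{10} = - \frac{8143}{830} \approx -9.8108$)
$Y{\left(s,k \right)} = - \frac{8143}{830} - s$
$Y{\left(204,U{\left(-6 \right)} \right)} - 39749 = \left(- \frac{8143}{830} - 204\right) - 39749 = - \frac{177463}{830} - 39749 = - \frac{33169133}{830}$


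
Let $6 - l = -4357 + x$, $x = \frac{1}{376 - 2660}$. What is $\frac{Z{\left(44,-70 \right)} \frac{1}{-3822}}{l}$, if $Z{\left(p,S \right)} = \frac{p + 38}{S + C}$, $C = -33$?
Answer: $\frac{93644}{1961459150469} \approx 4.7742 \cdot 10^{-8}$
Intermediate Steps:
$Z{\left(p,S \right)} = \frac{38 + p}{-33 + S}$ ($Z{\left(p,S \right)} = \frac{p + 38}{S - 33} = \frac{38 + p}{-33 + S}$)
$x = - \frac{1}{2284}$ ($x = \frac{1}{-2284} = - \frac{1}{2284} \approx -0.00043783$)
$l = \frac{9965093}{2284}$ ($l = 6 - \left(-4357 - \frac{1}{2284}\right) = 6 - - \frac{9951389}{2284} = 6 + \frac{9951389}{2284} = \frac{9965093}{2284} \approx 4363.0$)
$\frac{Z{\left(44,-70 \right)} \frac{1}{-3822}}{l} = \frac{\frac{38 + 44}{-33 - 70} \frac{1}{-3822}}{\frac{9965093}{2284}} = \frac{1}{-103} \cdot 82 \left(- \frac{1}{3822}\right) \frac{2284}{9965093} = \left(- \frac{1}{103}\right) 82 \left(- \frac{1}{3822}\right) \frac{2284}{9965093} = \left(- \frac{82}{103}\right) \left(- \frac{1}{3822}\right) \frac{2284}{9965093} = \frac{41}{196833} \cdot \frac{2284}{9965093} = \frac{93644}{1961459150469}$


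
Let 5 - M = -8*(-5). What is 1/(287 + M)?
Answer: 1/252 ≈ 0.0039683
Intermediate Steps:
M = -35 (M = 5 - (-8)*(-5) = 5 - 1*40 = 5 - 40 = -35)
1/(287 + M) = 1/(287 - 35) = 1/252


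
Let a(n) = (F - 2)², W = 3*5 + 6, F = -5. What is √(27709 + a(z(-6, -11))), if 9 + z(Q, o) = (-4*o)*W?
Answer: √27758 ≈ 166.61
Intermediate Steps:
W = 21 (W = 15 + 6 = 21)
z(Q, o) = -9 - 84*o (z(Q, o) = -9 - 4*o*21 = -9 - 84*o)
a(n) = 49 (a(n) = (-5 - 2)² = (-7)² = 49)
√(27709 + a(z(-6, -11))) = √(27709 + 49) = √27758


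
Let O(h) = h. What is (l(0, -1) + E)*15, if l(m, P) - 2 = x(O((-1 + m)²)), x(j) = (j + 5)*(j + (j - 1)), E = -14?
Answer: -90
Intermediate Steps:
x(j) = (-1 + 2*j)*(5 + j) (x(j) = (5 + j)*(j + (-1 + j)) = (5 + j)*(-1 + 2*j) = (-1 + 2*j)*(5 + j))
l(m, P) = -3 + 2*(-1 + m)⁴ + 9*(-1 + m)² (l(m, P) = 2 + (-5 + 2*((-1 + m)²)² + 9*(-1 + m)²) = 2 + (-5 + 2*(-1 + m)⁴ + 9*(-1 + m)²) = -3 + 2*(-1 + m)⁴ + 9*(-1 + m)²)
(l(0, -1) + E)*15 = ((-3 + 2*(-1 + 0)⁴ + 9*(-1 + 0)²) - 14)*15 = ((-3 + 2*(-1)⁴ + 9*(-1)²) - 14)*15 = ((-3 + 2*1 + 9*1) - 14)*15 = ((-3 + 2 + 9) - 14)*15 = (8 - 14)*15 = -6*15 = -90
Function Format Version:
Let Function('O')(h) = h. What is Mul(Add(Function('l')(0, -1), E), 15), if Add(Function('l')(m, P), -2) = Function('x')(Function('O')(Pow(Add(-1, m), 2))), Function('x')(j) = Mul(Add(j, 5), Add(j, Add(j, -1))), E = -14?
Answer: -90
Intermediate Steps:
Function('x')(j) = Mul(Add(-1, Mul(2, j)), Add(5, j)) (Function('x')(j) = Mul(Add(5, j), Add(j, Add(-1, j))) = Mul(Add(5, j), Add(-1, Mul(2, j))) = Mul(Add(-1, Mul(2, j)), Add(5, j)))
Function('l')(m, P) = Add(-3, Mul(2, Pow(Add(-1, m), 4)), Mul(9, Pow(Add(-1, m), 2))) (Function('l')(m, P) = Add(2, Add(-5, Mul(2, Pow(Pow(Add(-1, m), 2), 2)), Mul(9, Pow(Add(-1, m), 2)))) = Add(2, Add(-5, Mul(2, Pow(Add(-1, m), 4)), Mul(9, Pow(Add(-1, m), 2)))) = Add(-3, Mul(2, Pow(Add(-1, m), 4)), Mul(9, Pow(Add(-1, m), 2))))
Mul(Add(Function('l')(0, -1), E), 15) = Mul(Add(Add(-3, Mul(2, Pow(Add(-1, 0), 4)), Mul(9, Pow(Add(-1, 0), 2))), -14), 15) = Mul(Add(Add(-3, Mul(2, Pow(-1, 4)), Mul(9, Pow(-1, 2))), -14), 15) = Mul(Add(Add(-3, Mul(2, 1), Mul(9, 1)), -14), 15) = Mul(Add(Add(-3, 2, 9), -14), 15) = Mul(Add(8, -14), 15) = Mul(-6, 15) = -90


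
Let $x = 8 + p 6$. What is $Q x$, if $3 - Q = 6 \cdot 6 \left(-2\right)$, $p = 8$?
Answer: $4200$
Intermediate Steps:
$Q = 75$ ($Q = 3 - 6 \cdot 6 \left(-2\right) = 3 - 36 \left(-2\right) = 3 - -72 = 3 + 72 = 75$)
$x = 56$ ($x = 8 + 8 \cdot 6 = 8 + 48 = 56$)
$Q x = 75 \cdot 56 = 4200$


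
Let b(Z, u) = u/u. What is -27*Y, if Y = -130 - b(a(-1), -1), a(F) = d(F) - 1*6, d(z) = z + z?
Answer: 3537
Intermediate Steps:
d(z) = 2*z
a(F) = -6 + 2*F (a(F) = 2*F - 1*6 = 2*F - 6 = -6 + 2*F)
b(Z, u) = 1
Y = -131 (Y = -130 - 1*1 = -130 - 1 = -131)
-27*Y = -27*(-131) = 3537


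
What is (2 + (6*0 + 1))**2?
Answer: 9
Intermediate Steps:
(2 + (6*0 + 1))**2 = (2 + (0 + 1))**2 = (2 + 1)**2 = 3**2 = 9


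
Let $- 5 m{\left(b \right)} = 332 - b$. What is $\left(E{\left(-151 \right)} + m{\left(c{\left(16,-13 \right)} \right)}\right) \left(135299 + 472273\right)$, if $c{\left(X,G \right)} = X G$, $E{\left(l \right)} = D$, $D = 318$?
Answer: $127590120$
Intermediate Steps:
$E{\left(l \right)} = 318$
$c{\left(X,G \right)} = G X$
$m{\left(b \right)} = - \frac{332}{5} + \frac{b}{5}$ ($m{\left(b \right)} = - \frac{332 - b}{5} = - \frac{332}{5} + \frac{b}{5}$)
$\left(E{\left(-151 \right)} + m{\left(c{\left(16,-13 \right)} \right)}\right) \left(135299 + 472273\right) = \left(318 - \left(\frac{332}{5} - \frac{\left(-13\right) 16}{5}\right)\right) \left(135299 + 472273\right) = \left(318 + \left(- \frac{332}{5} + \frac{1}{5} \left(-208\right)\right)\right) 607572 = \left(318 - 108\right) 607572 = 210 \cdot 607572 = 127590120$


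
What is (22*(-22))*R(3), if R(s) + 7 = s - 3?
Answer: 3388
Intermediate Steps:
R(s) = -10 + s (R(s) = -7 + (s - 3) = -7 + (-3 + s) = -10 + s)
(22*(-22))*R(3) = (22*(-22))*(-10 + 3) = -484*(-7) = 3388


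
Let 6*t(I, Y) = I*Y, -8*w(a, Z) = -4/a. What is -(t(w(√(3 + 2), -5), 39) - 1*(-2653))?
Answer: -2653 - 13*√5/20 ≈ -2654.5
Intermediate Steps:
w(a, Z) = 1/(2*a) (w(a, Z) = -(-1)/(2*a) = 1/(2*a))
t(I, Y) = I*Y/6 (t(I, Y) = (I*Y)/6 = I*Y/6)
-(t(w(√(3 + 2), -5), 39) - 1*(-2653)) = -((⅙)*(1/(2*(√(3 + 2))))*39 - 1*(-2653)) = -((⅙)*(1/(2*(√5)))*39 + 2653) = -((⅙)*((√5/5)/2)*39 + 2653) = -((⅙)*(√5/10)*39 + 2653) = -(13*√5/20 + 2653) = -(2653 + 13*√5/20) = -2653 - 13*√5/20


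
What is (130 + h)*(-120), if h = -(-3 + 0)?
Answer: -15960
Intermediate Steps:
h = 3 (h = -1*(-3) = 3)
(130 + h)*(-120) = (130 + 3)*(-120) = 133*(-120) = -15960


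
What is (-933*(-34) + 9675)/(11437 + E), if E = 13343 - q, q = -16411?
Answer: 41397/41191 ≈ 1.0050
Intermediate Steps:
E = 29754 (E = 13343 - 1*(-16411) = 13343 + 16411 = 29754)
(-933*(-34) + 9675)/(11437 + E) = (-933*(-34) + 9675)/(11437 + 29754) = (31722 + 9675)/41191 = 41397*(1/41191) = 41397/41191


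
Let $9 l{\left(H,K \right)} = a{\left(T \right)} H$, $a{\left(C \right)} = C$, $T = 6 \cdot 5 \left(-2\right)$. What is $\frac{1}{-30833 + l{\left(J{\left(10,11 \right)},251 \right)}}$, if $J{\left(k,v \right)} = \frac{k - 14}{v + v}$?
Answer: $- \frac{33}{1017449} \approx -3.2434 \cdot 10^{-5}$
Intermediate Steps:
$T = -60$ ($T = 30 \left(-2\right) = -60$)
$J{\left(k,v \right)} = \frac{-14 + k}{2 v}$
$l{\left(H,K \right)} = - \frac{20 H}{3}$ ($l{\left(H,K \right)} = \frac{\left(-60\right) H}{9} = - \frac{20 H}{3}$)
$\frac{1}{-30833 + l{\left(J{\left(10,11 \right)},251 \right)}} = \frac{1}{-30833 - \frac{20 \frac{-14 + 10}{2 \cdot 11}}{3}} = \frac{1}{-30833 - \frac{20 \cdot \frac{1}{2} \cdot \frac{1}{11} \left(-4\right)}{3}} = \frac{1}{-30833 - - \frac{40}{33}} = \frac{1}{-30833 + \frac{40}{33}} = \frac{1}{- \frac{1017449}{33}} = - \frac{33}{1017449}$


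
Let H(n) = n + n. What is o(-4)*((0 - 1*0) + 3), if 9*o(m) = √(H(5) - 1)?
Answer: 1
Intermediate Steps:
H(n) = 2*n
o(m) = ⅓ (o(m) = √(2*5 - 1)/9 = √(10 - 1)/9 = √9/9 = (⅑)*3 = ⅓)
o(-4)*((0 - 1*0) + 3) = ((0 - 1*0) + 3)/3 = ((0 + 0) + 3)/3 = (0 + 3)/3 = (⅓)*3 = 1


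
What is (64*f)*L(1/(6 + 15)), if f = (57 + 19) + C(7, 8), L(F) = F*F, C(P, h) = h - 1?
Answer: 5312/441 ≈ 12.045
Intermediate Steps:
C(P, h) = -1 + h
L(F) = F**2
f = 83 (f = (57 + 19) + (-1 + 8) = 76 + 7 = 83)
(64*f)*L(1/(6 + 15)) = (64*83)*(1/(6 + 15))**2 = 5312*(1/21)**2 = 5312*(1/441) = 5312/441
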